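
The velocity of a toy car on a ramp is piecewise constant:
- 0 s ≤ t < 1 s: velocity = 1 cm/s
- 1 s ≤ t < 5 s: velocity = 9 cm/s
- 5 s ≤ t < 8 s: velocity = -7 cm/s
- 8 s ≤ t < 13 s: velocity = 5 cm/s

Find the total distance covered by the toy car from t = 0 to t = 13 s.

83 cm

Distance (not displacement) is the total path length: add the absolute areas under v-t.
0–1 s: |1| × 1 = 1 cm
1–5 s: |9| × 4 = 36 cm
5–8 s: |-7| × 3 = 21 cm
8–13 s: |5| × 5 = 25 cm
Total distance = 83 cm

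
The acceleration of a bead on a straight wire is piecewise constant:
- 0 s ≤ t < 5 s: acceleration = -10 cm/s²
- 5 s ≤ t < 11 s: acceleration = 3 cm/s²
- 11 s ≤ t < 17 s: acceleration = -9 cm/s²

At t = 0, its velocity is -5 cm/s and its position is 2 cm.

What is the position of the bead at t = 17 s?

On each constant-a segment, Δv = aΔt and Δx = v₀Δt + ½aΔt²; chain segment to segment.
0–5 s: v starts -5 cm/s; Δx = -5·5 + ½·-10·5² = -150 cm; v ends -55 cm/s.
5–11 s: v starts -55 cm/s; Δx = -55·6 + ½·3·6² = -276 cm; v ends -37 cm/s.
11–17 s: v starts -37 cm/s; Δx = -37·6 + ½·-9·6² = -384 cm; v ends -91 cm/s.
x(17) = 2 + Σ Δx = -808 cm.

-808 cm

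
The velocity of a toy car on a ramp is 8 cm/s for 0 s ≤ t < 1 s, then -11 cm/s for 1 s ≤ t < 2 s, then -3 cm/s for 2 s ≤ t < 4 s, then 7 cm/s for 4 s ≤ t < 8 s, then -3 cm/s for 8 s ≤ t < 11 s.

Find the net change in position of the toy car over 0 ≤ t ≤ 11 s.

10 cm

Net displacement equals the area under the velocity-time graph (areas below the axis count negative).
0–1 s: 8 × 1 = 8 cm
1–2 s: -11 × 1 = -11 cm
2–4 s: -3 × 2 = -6 cm
4–8 s: 7 × 4 = 28 cm
8–11 s: -3 × 3 = -9 cm
Net displacement = 10 cm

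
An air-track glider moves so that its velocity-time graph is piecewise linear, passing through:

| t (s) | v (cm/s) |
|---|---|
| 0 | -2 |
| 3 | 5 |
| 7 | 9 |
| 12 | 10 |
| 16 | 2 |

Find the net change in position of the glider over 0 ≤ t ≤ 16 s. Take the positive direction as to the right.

104 cm

Net displacement equals the area under the velocity-time graph (areas below the axis count negative).
0–3 s: ½(-2 + 5)(3) = 4.5 cm
3–7 s: ½(5 + 9)(4) = 28 cm
7–12 s: ½(9 + 10)(5) = 47.5 cm
12–16 s: ½(10 + 2)(4) = 24 cm
Net displacement = 104 cm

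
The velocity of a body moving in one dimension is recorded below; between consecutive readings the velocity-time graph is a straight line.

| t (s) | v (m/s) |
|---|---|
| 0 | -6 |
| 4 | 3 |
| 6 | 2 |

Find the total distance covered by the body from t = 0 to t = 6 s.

15 m

Distance (not displacement) is the total path length: add the absolute areas under v-t.
0–4 s: v = 0 at t = 8/3 s; triangle areas 8 + 2 = 10 m
4–6 s: |½(3 + 2)(2)| = 5 m
Total distance = 15 m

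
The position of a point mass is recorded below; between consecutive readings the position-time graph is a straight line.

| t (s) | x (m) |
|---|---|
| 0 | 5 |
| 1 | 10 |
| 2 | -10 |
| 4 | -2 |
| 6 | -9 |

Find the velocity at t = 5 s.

-3.5 m/s

Velocity is the slope of the x-t graph on 4–6 s: (-9 − -2)/(6 − 4) = -3.5 m/s.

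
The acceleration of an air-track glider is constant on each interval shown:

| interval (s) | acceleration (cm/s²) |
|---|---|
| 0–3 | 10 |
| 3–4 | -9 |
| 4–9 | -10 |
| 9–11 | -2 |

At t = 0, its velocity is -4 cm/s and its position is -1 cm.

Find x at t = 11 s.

On each constant-a segment, Δv = aΔt and Δx = v₀Δt + ½aΔt²; chain segment to segment.
0–3 s: v starts -4 cm/s; Δx = -4·3 + ½·10·3² = 33 cm; v ends 26 cm/s.
3–4 s: v starts 26 cm/s; Δx = 26·1 + ½·-9·1² = 21.5 cm; v ends 17 cm/s.
4–9 s: v starts 17 cm/s; Δx = 17·5 + ½·-10·5² = -40 cm; v ends -33 cm/s.
9–11 s: v starts -33 cm/s; Δx = -33·2 + ½·-2·2² = -70 cm; v ends -37 cm/s.
x(11) = -1 + Σ Δx = -56.5 cm.

-56.5 cm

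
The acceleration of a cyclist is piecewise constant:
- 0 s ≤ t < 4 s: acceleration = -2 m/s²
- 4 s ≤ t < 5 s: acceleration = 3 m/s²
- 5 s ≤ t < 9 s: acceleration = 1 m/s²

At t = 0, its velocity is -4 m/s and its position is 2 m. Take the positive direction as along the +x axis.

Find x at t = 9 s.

-68.5 m

On each constant-a segment, Δv = aΔt and Δx = v₀Δt + ½aΔt²; chain segment to segment.
0–4 s: v starts -4 m/s; Δx = -4·4 + ½·-2·4² = -32 m; v ends -12 m/s.
4–5 s: v starts -12 m/s; Δx = -12·1 + ½·3·1² = -10.5 m; v ends -9 m/s.
5–9 s: v starts -9 m/s; Δx = -9·4 + ½·1·4² = -28 m; v ends -5 m/s.
x(9) = 2 + Σ Δx = -68.5 m.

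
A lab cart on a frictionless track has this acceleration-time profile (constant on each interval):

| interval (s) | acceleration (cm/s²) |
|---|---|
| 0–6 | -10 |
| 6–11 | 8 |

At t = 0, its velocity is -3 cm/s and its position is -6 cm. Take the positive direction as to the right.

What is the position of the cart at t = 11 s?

-419 cm

On each constant-a segment, Δv = aΔt and Δx = v₀Δt + ½aΔt²; chain segment to segment.
0–6 s: v starts -3 cm/s; Δx = -3·6 + ½·-10·6² = -198 cm; v ends -63 cm/s.
6–11 s: v starts -63 cm/s; Δx = -63·5 + ½·8·5² = -215 cm; v ends -23 cm/s.
x(11) = -6 + Σ Δx = -419 cm.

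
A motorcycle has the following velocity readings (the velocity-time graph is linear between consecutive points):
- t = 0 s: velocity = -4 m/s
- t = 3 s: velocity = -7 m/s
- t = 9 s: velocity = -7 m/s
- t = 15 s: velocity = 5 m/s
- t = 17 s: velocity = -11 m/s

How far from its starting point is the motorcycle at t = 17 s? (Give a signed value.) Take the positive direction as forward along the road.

Displacement is the signed area under the v-t curve.
0–3 s: ½(-4 + -7)(3) = -16.5 m
3–9 s: -7 × 6 = -42 m
9–15 s: ½(-7 + 5)(6) = -6 m
15–17 s: ½(5 + -11)(2) = -6 m
Net displacement = -70.5 m

-70.5 m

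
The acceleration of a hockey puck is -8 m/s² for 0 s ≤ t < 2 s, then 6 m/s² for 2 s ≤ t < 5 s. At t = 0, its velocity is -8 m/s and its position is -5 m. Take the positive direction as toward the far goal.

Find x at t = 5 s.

-82 m

On each constant-a segment, Δv = aΔt and Δx = v₀Δt + ½aΔt²; chain segment to segment.
0–2 s: v starts -8 m/s; Δx = -8·2 + ½·-8·2² = -32 m; v ends -24 m/s.
2–5 s: v starts -24 m/s; Δx = -24·3 + ½·6·3² = -45 m; v ends -6 m/s.
x(5) = -5 + Σ Δx = -82 m.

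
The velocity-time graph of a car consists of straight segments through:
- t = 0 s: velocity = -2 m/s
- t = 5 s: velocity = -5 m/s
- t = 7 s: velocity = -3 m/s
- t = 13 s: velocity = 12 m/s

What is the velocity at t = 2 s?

On 0–5 s the graph is linear from -2 to -5 m/s: v(2) = -2 + (-5 − -2)·(2 − 0)/(5 − 0) = -3.2 m/s.

-3.2 m/s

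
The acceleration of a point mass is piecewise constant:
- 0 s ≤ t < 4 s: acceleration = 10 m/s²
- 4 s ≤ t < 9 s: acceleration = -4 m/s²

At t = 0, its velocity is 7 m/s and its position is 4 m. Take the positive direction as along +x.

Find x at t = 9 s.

297 m

On each constant-a segment, Δv = aΔt and Δx = v₀Δt + ½aΔt²; chain segment to segment.
0–4 s: v starts 7 m/s; Δx = 7·4 + ½·10·4² = 108 m; v ends 47 m/s.
4–9 s: v starts 47 m/s; Δx = 47·5 + ½·-4·5² = 185 m; v ends 27 m/s.
x(9) = 4 + Σ Δx = 297 m.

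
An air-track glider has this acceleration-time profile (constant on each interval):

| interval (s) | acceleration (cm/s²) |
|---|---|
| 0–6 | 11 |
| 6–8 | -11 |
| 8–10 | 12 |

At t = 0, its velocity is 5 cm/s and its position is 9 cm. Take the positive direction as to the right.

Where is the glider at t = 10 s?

On each constant-a segment, Δv = aΔt and Δx = v₀Δt + ½aΔt²; chain segment to segment.
0–6 s: v starts 5 cm/s; Δx = 5·6 + ½·11·6² = 228 cm; v ends 71 cm/s.
6–8 s: v starts 71 cm/s; Δx = 71·2 + ½·-11·2² = 120 cm; v ends 49 cm/s.
8–10 s: v starts 49 cm/s; Δx = 49·2 + ½·12·2² = 122 cm; v ends 73 cm/s.
x(10) = 9 + Σ Δx = 479 cm.

479 cm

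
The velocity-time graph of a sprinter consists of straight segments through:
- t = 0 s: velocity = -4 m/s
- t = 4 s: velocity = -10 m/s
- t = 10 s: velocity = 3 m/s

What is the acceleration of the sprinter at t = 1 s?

-1.5 m/s²

Acceleration is the slope of the v-t graph on 0–4 s: (-10 − -4)/(4 − 0) = -1.5 m/s².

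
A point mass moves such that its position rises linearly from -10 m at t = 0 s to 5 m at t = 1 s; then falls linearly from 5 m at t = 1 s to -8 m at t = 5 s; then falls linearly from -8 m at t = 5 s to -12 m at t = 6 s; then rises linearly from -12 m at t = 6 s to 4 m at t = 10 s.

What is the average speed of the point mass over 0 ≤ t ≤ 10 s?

4.8 m/s

Average speed = (total path length)/(elapsed time); on a piecewise-linear x-t graph the path length is Σ|Δx|.
0–1 s: |Δx| = |5 − -10| = 15 m
1–5 s: |Δx| = |-8 − 5| = 13 m
5–6 s: |Δx| = |-12 − -8| = 4 m
6–10 s: |Δx| = |4 − -12| = 16 m
Total path = 48 m; average speed = 48/10 = 4.8 m/s.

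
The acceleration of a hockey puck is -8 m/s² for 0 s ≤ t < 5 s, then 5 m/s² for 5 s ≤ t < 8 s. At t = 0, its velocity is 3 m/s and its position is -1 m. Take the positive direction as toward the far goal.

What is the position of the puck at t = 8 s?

On each constant-a segment, Δv = aΔt and Δx = v₀Δt + ½aΔt²; chain segment to segment.
0–5 s: v starts 3 m/s; Δx = 3·5 + ½·-8·5² = -85 m; v ends -37 m/s.
5–8 s: v starts -37 m/s; Δx = -37·3 + ½·5·3² = -88.5 m; v ends -22 m/s.
x(8) = -1 + Σ Δx = -174.5 m.

-174.5 m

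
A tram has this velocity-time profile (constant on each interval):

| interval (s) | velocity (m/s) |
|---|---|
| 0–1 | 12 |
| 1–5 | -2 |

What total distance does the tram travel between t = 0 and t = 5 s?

Distance (not displacement) is the total path length: add the absolute areas under v-t.
0–1 s: |12| × 1 = 12 m
1–5 s: |-2| × 4 = 8 m
Total distance = 20 m

20 m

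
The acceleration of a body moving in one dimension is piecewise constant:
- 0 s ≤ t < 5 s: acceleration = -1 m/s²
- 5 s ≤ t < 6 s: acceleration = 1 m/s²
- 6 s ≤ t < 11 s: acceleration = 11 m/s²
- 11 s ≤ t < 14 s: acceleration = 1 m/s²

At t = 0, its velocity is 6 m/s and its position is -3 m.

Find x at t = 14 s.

339 m

On each constant-a segment, Δv = aΔt and Δx = v₀Δt + ½aΔt²; chain segment to segment.
0–5 s: v starts 6 m/s; Δx = 6·5 + ½·-1·5² = 17.5 m; v ends 1 m/s.
5–6 s: v starts 1 m/s; Δx = 1·1 + ½·1·1² = 1.5 m; v ends 2 m/s.
6–11 s: v starts 2 m/s; Δx = 2·5 + ½·11·5² = 147.5 m; v ends 57 m/s.
11–14 s: v starts 57 m/s; Δx = 57·3 + ½·1·3² = 175.5 m; v ends 60 m/s.
x(14) = -3 + Σ Δx = 339 m.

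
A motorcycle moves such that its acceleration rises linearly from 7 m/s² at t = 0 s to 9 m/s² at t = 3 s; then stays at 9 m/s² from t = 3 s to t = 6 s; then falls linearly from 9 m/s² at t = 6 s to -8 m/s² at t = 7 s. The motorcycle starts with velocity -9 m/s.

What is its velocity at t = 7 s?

42.5 m/s

Δv equals the area under the a-t graph; then v = v₀ + Δv.
0–3 s: ½(7 + 9)(3) = 24 m/s
3–6 s: 9 × 3 = 27 m/s
6–7 s: ½(9 + -8)(1) = 0.5 m/s
Δv = 51.5 m/s, so v(7) = -9 + (51.5) = 42.5 m/s.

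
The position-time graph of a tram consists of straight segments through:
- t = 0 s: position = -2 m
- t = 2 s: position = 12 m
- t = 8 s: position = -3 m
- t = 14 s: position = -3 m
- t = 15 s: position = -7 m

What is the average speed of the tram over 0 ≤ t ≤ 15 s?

2.2 m/s

Average speed = (total path length)/(elapsed time); on a piecewise-linear x-t graph the path length is Σ|Δx|.
0–2 s: |Δx| = |12 − -2| = 14 m
2–8 s: |Δx| = |-3 − 12| = 15 m
8–14 s: |Δx| = |-3 − -3| = 0 m
14–15 s: |Δx| = |-7 − -3| = 4 m
Total path = 33 m; average speed = 33/15 = 2.2 m/s.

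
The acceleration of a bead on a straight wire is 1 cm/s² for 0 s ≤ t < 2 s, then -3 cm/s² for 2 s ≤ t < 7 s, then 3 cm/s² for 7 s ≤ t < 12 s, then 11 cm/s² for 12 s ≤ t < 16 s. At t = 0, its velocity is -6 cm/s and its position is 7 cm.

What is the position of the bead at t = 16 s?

-46 cm

On each constant-a segment, Δv = aΔt and Δx = v₀Δt + ½aΔt²; chain segment to segment.
0–2 s: v starts -6 cm/s; Δx = -6·2 + ½·1·2² = -10 cm; v ends -4 cm/s.
2–7 s: v starts -4 cm/s; Δx = -4·5 + ½·-3·5² = -57.5 cm; v ends -19 cm/s.
7–12 s: v starts -19 cm/s; Δx = -19·5 + ½·3·5² = -57.5 cm; v ends -4 cm/s.
12–16 s: v starts -4 cm/s; Δx = -4·4 + ½·11·4² = 72 cm; v ends 40 cm/s.
x(16) = 7 + Σ Δx = -46 cm.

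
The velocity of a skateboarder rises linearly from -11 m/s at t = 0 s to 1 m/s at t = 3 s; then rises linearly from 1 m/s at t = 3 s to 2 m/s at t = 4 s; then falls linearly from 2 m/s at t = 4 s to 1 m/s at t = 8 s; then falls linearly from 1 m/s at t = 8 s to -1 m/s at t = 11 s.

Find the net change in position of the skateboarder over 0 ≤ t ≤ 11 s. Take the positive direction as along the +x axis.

-7.5 m

Displacement is the signed area under the v-t curve.
0–3 s: ½(-11 + 1)(3) = -15 m
3–4 s: ½(1 + 2)(1) = 1.5 m
4–8 s: ½(2 + 1)(4) = 6 m
8–11 s: ½(1 + -1)(3) = 0 m
Net displacement = -7.5 m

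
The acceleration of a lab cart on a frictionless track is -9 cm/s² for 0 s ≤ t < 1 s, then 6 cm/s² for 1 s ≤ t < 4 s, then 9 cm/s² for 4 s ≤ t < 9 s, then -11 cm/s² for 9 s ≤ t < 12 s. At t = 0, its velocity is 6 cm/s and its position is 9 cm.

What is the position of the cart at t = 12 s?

On each constant-a segment, Δv = aΔt and Δx = v₀Δt + ½aΔt²; chain segment to segment.
0–1 s: v starts 6 cm/s; Δx = 6·1 + ½·-9·1² = 1.5 cm; v ends -3 cm/s.
1–4 s: v starts -3 cm/s; Δx = -3·3 + ½·6·3² = 18 cm; v ends 15 cm/s.
4–9 s: v starts 15 cm/s; Δx = 15·5 + ½·9·5² = 187.5 cm; v ends 60 cm/s.
9–12 s: v starts 60 cm/s; Δx = 60·3 + ½·-11·3² = 130.5 cm; v ends 27 cm/s.
x(12) = 9 + Σ Δx = 346.5 cm.

346.5 cm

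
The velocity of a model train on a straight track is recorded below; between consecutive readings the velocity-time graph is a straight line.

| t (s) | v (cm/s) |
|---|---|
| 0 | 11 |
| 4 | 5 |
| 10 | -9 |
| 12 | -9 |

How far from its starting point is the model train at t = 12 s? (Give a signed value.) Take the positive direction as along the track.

Displacement is the signed area under the v-t curve.
0–4 s: ½(11 + 5)(4) = 32 cm
4–10 s: ½(5 + -9)(6) = -12 cm
10–12 s: -9 × 2 = -18 cm
Net displacement = 2 cm

2 cm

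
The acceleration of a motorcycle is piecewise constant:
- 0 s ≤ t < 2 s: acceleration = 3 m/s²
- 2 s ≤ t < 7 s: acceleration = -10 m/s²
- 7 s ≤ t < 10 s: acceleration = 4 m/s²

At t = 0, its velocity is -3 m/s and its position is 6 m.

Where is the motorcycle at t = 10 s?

On each constant-a segment, Δv = aΔt and Δx = v₀Δt + ½aΔt²; chain segment to segment.
0–2 s: v starts -3 m/s; Δx = -3·2 + ½·3·2² = 0 m; v ends 3 m/s.
2–7 s: v starts 3 m/s; Δx = 3·5 + ½·-10·5² = -110 m; v ends -47 m/s.
7–10 s: v starts -47 m/s; Δx = -47·3 + ½·4·3² = -123 m; v ends -35 m/s.
x(10) = 6 + Σ Δx = -227 m.

-227 m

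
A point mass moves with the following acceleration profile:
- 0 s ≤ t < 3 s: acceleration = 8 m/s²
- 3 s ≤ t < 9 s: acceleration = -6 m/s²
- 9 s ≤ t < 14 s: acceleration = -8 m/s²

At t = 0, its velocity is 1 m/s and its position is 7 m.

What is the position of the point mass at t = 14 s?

-67 m

On each constant-a segment, Δv = aΔt and Δx = v₀Δt + ½aΔt²; chain segment to segment.
0–3 s: v starts 1 m/s; Δx = 1·3 + ½·8·3² = 39 m; v ends 25 m/s.
3–9 s: v starts 25 m/s; Δx = 25·6 + ½·-6·6² = 42 m; v ends -11 m/s.
9–14 s: v starts -11 m/s; Δx = -11·5 + ½·-8·5² = -155 m; v ends -51 m/s.
x(14) = 7 + Σ Δx = -67 m.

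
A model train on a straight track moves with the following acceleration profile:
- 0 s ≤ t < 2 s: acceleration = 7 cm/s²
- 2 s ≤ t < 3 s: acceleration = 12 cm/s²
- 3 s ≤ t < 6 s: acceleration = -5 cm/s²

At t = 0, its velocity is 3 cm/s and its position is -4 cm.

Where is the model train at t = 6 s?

103.5 cm

On each constant-a segment, Δv = aΔt and Δx = v₀Δt + ½aΔt²; chain segment to segment.
0–2 s: v starts 3 cm/s; Δx = 3·2 + ½·7·2² = 20 cm; v ends 17 cm/s.
2–3 s: v starts 17 cm/s; Δx = 17·1 + ½·12·1² = 23 cm; v ends 29 cm/s.
3–6 s: v starts 29 cm/s; Δx = 29·3 + ½·-5·3² = 64.5 cm; v ends 14 cm/s.
x(6) = -4 + Σ Δx = 103.5 cm.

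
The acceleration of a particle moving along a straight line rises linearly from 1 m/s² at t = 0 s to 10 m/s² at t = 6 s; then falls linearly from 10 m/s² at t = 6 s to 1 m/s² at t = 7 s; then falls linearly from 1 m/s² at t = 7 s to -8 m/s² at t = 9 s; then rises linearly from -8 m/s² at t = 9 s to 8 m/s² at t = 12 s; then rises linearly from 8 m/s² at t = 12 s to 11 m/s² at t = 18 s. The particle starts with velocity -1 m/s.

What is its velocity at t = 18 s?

Δv equals the area under the a-t graph; then v = v₀ + Δv.
0–6 s: ½(1 + 10)(6) = 33 m/s
6–7 s: ½(10 + 1)(1) = 5.5 m/s
7–9 s: ½(1 + -8)(2) = -7 m/s
9–12 s: ½(-8 + 8)(3) = 0 m/s
12–18 s: ½(8 + 11)(6) = 57 m/s
Δv = 88.5 m/s, so v(18) = -1 + (88.5) = 87.5 m/s.

87.5 m/s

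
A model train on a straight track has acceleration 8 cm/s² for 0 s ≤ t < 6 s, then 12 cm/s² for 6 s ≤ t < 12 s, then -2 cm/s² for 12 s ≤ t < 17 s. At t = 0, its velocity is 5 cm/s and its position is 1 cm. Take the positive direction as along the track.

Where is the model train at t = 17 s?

On each constant-a segment, Δv = aΔt and Δx = v₀Δt + ½aΔt²; chain segment to segment.
0–6 s: v starts 5 cm/s; Δx = 5·6 + ½·8·6² = 174 cm; v ends 53 cm/s.
6–12 s: v starts 53 cm/s; Δx = 53·6 + ½·12·6² = 534 cm; v ends 125 cm/s.
12–17 s: v starts 125 cm/s; Δx = 125·5 + ½·-2·5² = 600 cm; v ends 115 cm/s.
x(17) = 1 + Σ Δx = 1309 cm.

1309 cm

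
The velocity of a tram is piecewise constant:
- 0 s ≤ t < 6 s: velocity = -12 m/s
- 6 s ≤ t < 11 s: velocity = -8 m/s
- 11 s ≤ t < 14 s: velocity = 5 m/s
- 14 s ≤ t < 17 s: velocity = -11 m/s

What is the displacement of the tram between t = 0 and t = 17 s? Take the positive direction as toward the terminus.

Displacement is the signed area under the v-t curve.
0–6 s: -12 × 6 = -72 m
6–11 s: -8 × 5 = -40 m
11–14 s: 5 × 3 = 15 m
14–17 s: -11 × 3 = -33 m
Net displacement = -130 m

-130 m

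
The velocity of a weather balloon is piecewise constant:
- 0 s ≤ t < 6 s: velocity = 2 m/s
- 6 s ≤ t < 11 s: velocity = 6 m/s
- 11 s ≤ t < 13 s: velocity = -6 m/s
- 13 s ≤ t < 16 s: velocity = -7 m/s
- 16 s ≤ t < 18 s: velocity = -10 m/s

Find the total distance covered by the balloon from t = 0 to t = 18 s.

Distance (not displacement) is the total path length: add the absolute areas under v-t.
0–6 s: |2| × 6 = 12 m
6–11 s: |6| × 5 = 30 m
11–13 s: |-6| × 2 = 12 m
13–16 s: |-7| × 3 = 21 m
16–18 s: |-10| × 2 = 20 m
Total distance = 95 m

95 m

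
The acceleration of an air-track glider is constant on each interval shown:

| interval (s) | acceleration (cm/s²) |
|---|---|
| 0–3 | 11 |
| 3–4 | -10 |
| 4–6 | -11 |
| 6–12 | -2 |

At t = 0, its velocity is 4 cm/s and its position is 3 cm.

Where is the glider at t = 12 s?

On each constant-a segment, Δv = aΔt and Δx = v₀Δt + ½aΔt²; chain segment to segment.
0–3 s: v starts 4 cm/s; Δx = 4·3 + ½·11·3² = 61.5 cm; v ends 37 cm/s.
3–4 s: v starts 37 cm/s; Δx = 37·1 + ½·-10·1² = 32 cm; v ends 27 cm/s.
4–6 s: v starts 27 cm/s; Δx = 27·2 + ½·-11·2² = 32 cm; v ends 5 cm/s.
6–12 s: v starts 5 cm/s; Δx = 5·6 + ½·-2·6² = -6 cm; v ends -7 cm/s.
x(12) = 3 + Σ Δx = 122.5 cm.

122.5 cm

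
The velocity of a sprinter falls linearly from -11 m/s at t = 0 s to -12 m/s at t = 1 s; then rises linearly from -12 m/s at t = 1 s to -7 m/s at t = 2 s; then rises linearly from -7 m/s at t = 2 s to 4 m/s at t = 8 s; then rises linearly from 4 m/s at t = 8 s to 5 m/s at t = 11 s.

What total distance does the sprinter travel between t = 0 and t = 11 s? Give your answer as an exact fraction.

Distance (not displacement) is the total path length: add the absolute areas under v-t.
0–1 s: |½(-11 + -12)(1)| = 11.5 m
1–2 s: |½(-12 + -7)(1)| = 9.5 m
2–8 s: v = 0 at t = 64/11 s; triangle areas 147/11 + 48/11 = 195/11 m
8–11 s: |½(4 + 5)(3)| = 13.5 m
Total distance = 1149/22 m

1149/22 m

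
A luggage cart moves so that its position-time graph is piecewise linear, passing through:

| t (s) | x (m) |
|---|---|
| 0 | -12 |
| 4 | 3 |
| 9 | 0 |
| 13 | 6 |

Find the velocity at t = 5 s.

-0.6 m/s

Velocity is the slope of the x-t graph on 4–9 s: (0 − 3)/(9 − 4) = -0.6 m/s.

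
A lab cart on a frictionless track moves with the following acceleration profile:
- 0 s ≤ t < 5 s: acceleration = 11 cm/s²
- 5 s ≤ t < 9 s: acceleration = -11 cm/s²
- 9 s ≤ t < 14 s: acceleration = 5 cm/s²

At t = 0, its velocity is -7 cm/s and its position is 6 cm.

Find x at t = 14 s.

295 cm

On each constant-a segment, Δv = aΔt and Δx = v₀Δt + ½aΔt²; chain segment to segment.
0–5 s: v starts -7 cm/s; Δx = -7·5 + ½·11·5² = 102.5 cm; v ends 48 cm/s.
5–9 s: v starts 48 cm/s; Δx = 48·4 + ½·-11·4² = 104 cm; v ends 4 cm/s.
9–14 s: v starts 4 cm/s; Δx = 4·5 + ½·5·5² = 82.5 cm; v ends 29 cm/s.
x(14) = 6 + Σ Δx = 295 cm.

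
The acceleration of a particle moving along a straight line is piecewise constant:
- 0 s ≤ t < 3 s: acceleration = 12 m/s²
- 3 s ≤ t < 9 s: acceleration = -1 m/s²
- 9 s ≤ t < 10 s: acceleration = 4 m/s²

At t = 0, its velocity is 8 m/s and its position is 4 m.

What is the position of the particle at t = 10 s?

368 m

On each constant-a segment, Δv = aΔt and Δx = v₀Δt + ½aΔt²; chain segment to segment.
0–3 s: v starts 8 m/s; Δx = 8·3 + ½·12·3² = 78 m; v ends 44 m/s.
3–9 s: v starts 44 m/s; Δx = 44·6 + ½·-1·6² = 246 m; v ends 38 m/s.
9–10 s: v starts 38 m/s; Δx = 38·1 + ½·4·1² = 40 m; v ends 42 m/s.
x(10) = 4 + Σ Δx = 368 m.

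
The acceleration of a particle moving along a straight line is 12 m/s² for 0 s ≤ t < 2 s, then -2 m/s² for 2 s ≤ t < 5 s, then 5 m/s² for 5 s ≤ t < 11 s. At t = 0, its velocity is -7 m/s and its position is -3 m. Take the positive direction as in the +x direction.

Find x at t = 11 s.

205 m

On each constant-a segment, Δv = aΔt and Δx = v₀Δt + ½aΔt²; chain segment to segment.
0–2 s: v starts -7 m/s; Δx = -7·2 + ½·12·2² = 10 m; v ends 17 m/s.
2–5 s: v starts 17 m/s; Δx = 17·3 + ½·-2·3² = 42 m; v ends 11 m/s.
5–11 s: v starts 11 m/s; Δx = 11·6 + ½·5·6² = 156 m; v ends 41 m/s.
x(11) = -3 + Σ Δx = 205 m.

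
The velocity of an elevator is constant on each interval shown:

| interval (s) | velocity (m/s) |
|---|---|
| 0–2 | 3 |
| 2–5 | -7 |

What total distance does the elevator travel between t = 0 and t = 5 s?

27 m

Distance (not displacement) is the total path length: add the absolute areas under v-t.
0–2 s: |3| × 2 = 6 m
2–5 s: |-7| × 3 = 21 m
Total distance = 27 m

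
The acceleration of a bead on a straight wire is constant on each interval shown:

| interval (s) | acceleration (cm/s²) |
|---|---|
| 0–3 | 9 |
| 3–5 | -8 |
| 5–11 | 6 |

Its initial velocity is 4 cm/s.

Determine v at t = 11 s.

51 cm/s

Δv equals the area under the a-t graph; then v = v₀ + Δv.
0–3 s: 9 × 3 = 27 cm/s
3–5 s: -8 × 2 = -16 cm/s
5–11 s: 6 × 6 = 36 cm/s
Δv = 47 cm/s, so v(11) = 4 + (47) = 51 cm/s.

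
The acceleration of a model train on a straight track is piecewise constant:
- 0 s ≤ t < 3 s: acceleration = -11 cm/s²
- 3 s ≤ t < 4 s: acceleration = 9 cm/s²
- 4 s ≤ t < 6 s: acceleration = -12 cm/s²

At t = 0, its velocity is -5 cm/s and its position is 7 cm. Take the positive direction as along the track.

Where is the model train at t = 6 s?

-173 cm

On each constant-a segment, Δv = aΔt and Δx = v₀Δt + ½aΔt²; chain segment to segment.
0–3 s: v starts -5 cm/s; Δx = -5·3 + ½·-11·3² = -64.5 cm; v ends -38 cm/s.
3–4 s: v starts -38 cm/s; Δx = -38·1 + ½·9·1² = -33.5 cm; v ends -29 cm/s.
4–6 s: v starts -29 cm/s; Δx = -29·2 + ½·-12·2² = -82 cm; v ends -53 cm/s.
x(6) = 7 + Σ Δx = -173 cm.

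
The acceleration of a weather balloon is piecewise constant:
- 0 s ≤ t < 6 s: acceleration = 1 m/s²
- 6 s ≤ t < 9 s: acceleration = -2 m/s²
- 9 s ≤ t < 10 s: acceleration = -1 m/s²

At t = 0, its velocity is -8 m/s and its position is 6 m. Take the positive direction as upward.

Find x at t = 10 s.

On each constant-a segment, Δv = aΔt and Δx = v₀Δt + ½aΔt²; chain segment to segment.
0–6 s: v starts -8 m/s; Δx = -8·6 + ½·1·6² = -30 m; v ends -2 m/s.
6–9 s: v starts -2 m/s; Δx = -2·3 + ½·-2·3² = -15 m; v ends -8 m/s.
9–10 s: v starts -8 m/s; Δx = -8·1 + ½·-1·1² = -8.5 m; v ends -9 m/s.
x(10) = 6 + Σ Δx = -47.5 m.

-47.5 m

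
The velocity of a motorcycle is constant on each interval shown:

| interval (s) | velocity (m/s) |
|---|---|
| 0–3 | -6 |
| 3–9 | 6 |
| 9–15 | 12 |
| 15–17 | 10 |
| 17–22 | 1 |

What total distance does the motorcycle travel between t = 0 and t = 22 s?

Total distance travelled is ∫|v| dt — sum the magnitudes of each area piece.
0–3 s: |-6| × 3 = 18 m
3–9 s: |6| × 6 = 36 m
9–15 s: |12| × 6 = 72 m
15–17 s: |10| × 2 = 20 m
17–22 s: |1| × 5 = 5 m
Total distance = 151 m

151 m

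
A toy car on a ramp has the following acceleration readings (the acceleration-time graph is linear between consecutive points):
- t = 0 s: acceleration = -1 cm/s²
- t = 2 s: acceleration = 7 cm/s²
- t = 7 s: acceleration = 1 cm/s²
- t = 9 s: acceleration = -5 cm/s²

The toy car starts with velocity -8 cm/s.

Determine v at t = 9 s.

14 cm/s

Δv equals the area under the a-t graph; then v = v₀ + Δv.
0–2 s: ½(-1 + 7)(2) = 6 cm/s
2–7 s: ½(7 + 1)(5) = 20 cm/s
7–9 s: ½(1 + -5)(2) = -4 cm/s
Δv = 22 cm/s, so v(9) = -8 + (22) = 14 cm/s.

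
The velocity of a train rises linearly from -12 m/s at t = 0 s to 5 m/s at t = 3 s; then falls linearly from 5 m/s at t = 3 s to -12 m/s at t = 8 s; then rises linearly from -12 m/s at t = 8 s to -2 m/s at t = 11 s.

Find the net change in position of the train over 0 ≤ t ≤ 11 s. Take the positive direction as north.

-49 m

Net displacement equals the area under the velocity-time graph (areas below the axis count negative).
0–3 s: ½(-12 + 5)(3) = -10.5 m
3–8 s: ½(5 + -12)(5) = -17.5 m
8–11 s: ½(-12 + -2)(3) = -21 m
Net displacement = -49 m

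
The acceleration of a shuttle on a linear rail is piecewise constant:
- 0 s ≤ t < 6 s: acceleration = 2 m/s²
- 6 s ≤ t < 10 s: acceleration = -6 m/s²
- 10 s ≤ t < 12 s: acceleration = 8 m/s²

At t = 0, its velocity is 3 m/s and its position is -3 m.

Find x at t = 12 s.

On each constant-a segment, Δv = aΔt and Δx = v₀Δt + ½aΔt²; chain segment to segment.
0–6 s: v starts 3 m/s; Δx = 3·6 + ½·2·6² = 54 m; v ends 15 m/s.
6–10 s: v starts 15 m/s; Δx = 15·4 + ½·-6·4² = 12 m; v ends -9 m/s.
10–12 s: v starts -9 m/s; Δx = -9·2 + ½·8·2² = -2 m; v ends 7 m/s.
x(12) = -3 + Σ Δx = 61 m.

61 m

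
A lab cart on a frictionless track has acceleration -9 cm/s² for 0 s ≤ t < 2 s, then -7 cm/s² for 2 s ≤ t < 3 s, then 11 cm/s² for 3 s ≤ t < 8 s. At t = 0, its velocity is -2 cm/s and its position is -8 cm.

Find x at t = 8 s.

On each constant-a segment, Δv = aΔt and Δx = v₀Δt + ½aΔt²; chain segment to segment.
0–2 s: v starts -2 cm/s; Δx = -2·2 + ½·-9·2² = -22 cm; v ends -20 cm/s.
2–3 s: v starts -20 cm/s; Δx = -20·1 + ½·-7·1² = -23.5 cm; v ends -27 cm/s.
3–8 s: v starts -27 cm/s; Δx = -27·5 + ½·11·5² = 2.5 cm; v ends 28 cm/s.
x(8) = -8 + Σ Δx = -51 cm.

-51 cm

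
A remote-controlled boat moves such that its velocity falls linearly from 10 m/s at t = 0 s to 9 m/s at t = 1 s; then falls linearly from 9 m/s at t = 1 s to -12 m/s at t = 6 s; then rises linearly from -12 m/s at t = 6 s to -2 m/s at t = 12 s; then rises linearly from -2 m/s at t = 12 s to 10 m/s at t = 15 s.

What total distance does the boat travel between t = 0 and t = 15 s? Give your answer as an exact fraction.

Distance (not displacement) is the total path length: add the absolute areas under v-t.
0–1 s: |½(10 + 9)(1)| = 9.5 m
1–6 s: v = 0 at t = 22/7 s; triangle areas 135/14 + 120/7 = 375/14 m
6–12 s: |½(-12 + -2)(6)| = 42 m
12–15 s: v = 0 at t = 12.5 s; triangle areas 0.5 + 12.5 = 13 m
Total distance = 639/7 m

639/7 m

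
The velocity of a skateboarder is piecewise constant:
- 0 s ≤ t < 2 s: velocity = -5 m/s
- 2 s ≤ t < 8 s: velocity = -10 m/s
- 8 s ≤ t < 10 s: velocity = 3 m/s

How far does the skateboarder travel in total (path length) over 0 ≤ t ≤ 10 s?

Distance (not displacement) is the total path length: add the absolute areas under v-t.
0–2 s: |-5| × 2 = 10 m
2–8 s: |-10| × 6 = 60 m
8–10 s: |3| × 2 = 6 m
Total distance = 76 m

76 m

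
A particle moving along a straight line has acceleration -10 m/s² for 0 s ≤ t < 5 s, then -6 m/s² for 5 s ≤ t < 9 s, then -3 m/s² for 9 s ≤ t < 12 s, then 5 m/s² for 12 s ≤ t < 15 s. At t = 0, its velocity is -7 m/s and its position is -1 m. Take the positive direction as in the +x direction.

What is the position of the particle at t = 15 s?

-941 m

On each constant-a segment, Δv = aΔt and Δx = v₀Δt + ½aΔt²; chain segment to segment.
0–5 s: v starts -7 m/s; Δx = -7·5 + ½·-10·5² = -160 m; v ends -57 m/s.
5–9 s: v starts -57 m/s; Δx = -57·4 + ½·-6·4² = -276 m; v ends -81 m/s.
9–12 s: v starts -81 m/s; Δx = -81·3 + ½·-3·3² = -256.5 m; v ends -90 m/s.
12–15 s: v starts -90 m/s; Δx = -90·3 + ½·5·3² = -247.5 m; v ends -75 m/s.
x(15) = -1 + Σ Δx = -941 m.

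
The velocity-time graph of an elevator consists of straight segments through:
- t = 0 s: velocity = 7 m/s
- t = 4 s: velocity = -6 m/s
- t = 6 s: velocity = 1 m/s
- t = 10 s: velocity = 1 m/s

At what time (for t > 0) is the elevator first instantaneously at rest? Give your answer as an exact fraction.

t = 28/13 s

v changes sign on 0–4 s (from 7 to -6); the graph is linear there, so v = 0 at t = 0 + (-7)·(4 − 0)/(-6 − 7) = 28/13 s.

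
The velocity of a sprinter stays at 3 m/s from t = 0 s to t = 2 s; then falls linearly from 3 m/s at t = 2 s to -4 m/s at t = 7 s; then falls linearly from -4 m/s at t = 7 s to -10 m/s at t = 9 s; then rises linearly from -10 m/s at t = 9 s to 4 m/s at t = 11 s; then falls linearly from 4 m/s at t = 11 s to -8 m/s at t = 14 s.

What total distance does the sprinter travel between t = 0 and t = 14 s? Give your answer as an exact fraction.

Total distance travelled is ∫|v| dt — sum the magnitudes of each area piece.
0–2 s: |3| × 2 = 6 m
2–7 s: v = 0 at t = 29/7 s; triangle areas 45/14 + 40/7 = 125/14 m
7–9 s: |½(-4 + -10)(2)| = 14 m
9–11 s: v = 0 at t = 73/7 s; triangle areas 50/7 + 8/7 = 58/7 m
11–14 s: v = 0 at t = 12 s; triangle areas 2 + 8 = 10 m
Total distance = 661/14 m

661/14 m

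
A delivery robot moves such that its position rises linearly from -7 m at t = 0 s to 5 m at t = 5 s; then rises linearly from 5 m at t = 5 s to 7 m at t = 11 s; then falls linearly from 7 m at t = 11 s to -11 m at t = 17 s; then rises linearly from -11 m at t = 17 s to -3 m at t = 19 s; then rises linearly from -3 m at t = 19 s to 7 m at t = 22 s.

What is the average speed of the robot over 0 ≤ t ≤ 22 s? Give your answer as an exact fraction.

Average speed = (total path length)/(elapsed time); on a piecewise-linear x-t graph the path length is Σ|Δx|.
0–5 s: |Δx| = |5 − -7| = 12 m
5–11 s: |Δx| = |7 − 5| = 2 m
11–17 s: |Δx| = |-11 − 7| = 18 m
17–19 s: |Δx| = |-3 − -11| = 8 m
19–22 s: |Δx| = |7 − -3| = 10 m
Total path = 50 m; average speed = 50/22 = 25/11 m/s.

25/11 m/s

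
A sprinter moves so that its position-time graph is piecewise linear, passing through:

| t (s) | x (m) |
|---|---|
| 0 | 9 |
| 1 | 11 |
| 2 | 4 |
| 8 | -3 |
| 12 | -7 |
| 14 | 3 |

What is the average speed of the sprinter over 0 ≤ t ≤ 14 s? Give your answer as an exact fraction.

15/7 m/s

Average speed = (total path length)/(elapsed time); on a piecewise-linear x-t graph the path length is Σ|Δx|.
0–1 s: |Δx| = |11 − 9| = 2 m
1–2 s: |Δx| = |4 − 11| = 7 m
2–8 s: |Δx| = |-3 − 4| = 7 m
8–12 s: |Δx| = |-7 − -3| = 4 m
12–14 s: |Δx| = |3 − -7| = 10 m
Total path = 30 m; average speed = 30/14 = 15/7 m/s.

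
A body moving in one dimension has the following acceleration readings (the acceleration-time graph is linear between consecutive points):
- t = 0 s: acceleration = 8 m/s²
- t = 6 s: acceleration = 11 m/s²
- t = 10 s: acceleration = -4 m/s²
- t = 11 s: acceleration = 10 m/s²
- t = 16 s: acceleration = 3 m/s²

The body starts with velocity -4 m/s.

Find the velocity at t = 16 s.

102.5 m/s

Δv equals the area under the a-t graph; then v = v₀ + Δv.
0–6 s: ½(8 + 11)(6) = 57 m/s
6–10 s: ½(11 + -4)(4) = 14 m/s
10–11 s: ½(-4 + 10)(1) = 3 m/s
11–16 s: ½(10 + 3)(5) = 32.5 m/s
Δv = 106.5 m/s, so v(16) = -4 + (106.5) = 102.5 m/s.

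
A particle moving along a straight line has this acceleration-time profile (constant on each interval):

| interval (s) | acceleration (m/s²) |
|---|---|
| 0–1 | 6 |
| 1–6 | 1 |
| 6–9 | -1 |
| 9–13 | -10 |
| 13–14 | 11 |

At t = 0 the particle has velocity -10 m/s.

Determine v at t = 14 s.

Δv equals the area under the a-t graph; then v = v₀ + Δv.
0–1 s: 6 × 1 = 6 m/s
1–6 s: 1 × 5 = 5 m/s
6–9 s: -1 × 3 = -3 m/s
9–13 s: -10 × 4 = -40 m/s
13–14 s: 11 × 1 = 11 m/s
Δv = -21 m/s, so v(14) = -10 + (-21) = -31 m/s.

-31 m/s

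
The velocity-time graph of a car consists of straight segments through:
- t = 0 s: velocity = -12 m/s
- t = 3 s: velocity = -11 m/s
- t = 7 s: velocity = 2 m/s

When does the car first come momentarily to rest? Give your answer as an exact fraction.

v changes sign on 3–7 s (from -11 to 2); the graph is linear there, so v = 0 at t = 3 + (11)·(7 − 3)/(2 − -11) = 83/13 s.

t = 83/13 s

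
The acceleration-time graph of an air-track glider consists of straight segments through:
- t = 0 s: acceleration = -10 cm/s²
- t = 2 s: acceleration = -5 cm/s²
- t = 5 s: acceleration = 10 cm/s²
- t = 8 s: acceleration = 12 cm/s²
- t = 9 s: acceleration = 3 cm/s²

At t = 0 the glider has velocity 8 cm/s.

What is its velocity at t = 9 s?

41 cm/s

Δv equals the area under the a-t graph; then v = v₀ + Δv.
0–2 s: ½(-10 + -5)(2) = -15 cm/s
2–5 s: ½(-5 + 10)(3) = 7.5 cm/s
5–8 s: ½(10 + 12)(3) = 33 cm/s
8–9 s: ½(12 + 3)(1) = 7.5 cm/s
Δv = 33 cm/s, so v(9) = 8 + (33) = 41 cm/s.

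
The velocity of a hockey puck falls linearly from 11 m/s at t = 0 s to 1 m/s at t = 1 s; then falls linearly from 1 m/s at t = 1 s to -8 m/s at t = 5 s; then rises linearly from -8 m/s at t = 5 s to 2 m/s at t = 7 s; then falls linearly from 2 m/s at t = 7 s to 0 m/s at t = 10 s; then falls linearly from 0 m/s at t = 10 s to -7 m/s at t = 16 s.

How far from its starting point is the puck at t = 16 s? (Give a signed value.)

Displacement is the signed area under the v-t curve.
0–1 s: ½(11 + 1)(1) = 6 m
1–5 s: ½(1 + -8)(4) = -14 m
5–7 s: ½(-8 + 2)(2) = -6 m
7–10 s: ½(2 + 0)(3) = 3 m
10–16 s: ½(0 + -7)(6) = -21 m
Net displacement = -32 m

-32 m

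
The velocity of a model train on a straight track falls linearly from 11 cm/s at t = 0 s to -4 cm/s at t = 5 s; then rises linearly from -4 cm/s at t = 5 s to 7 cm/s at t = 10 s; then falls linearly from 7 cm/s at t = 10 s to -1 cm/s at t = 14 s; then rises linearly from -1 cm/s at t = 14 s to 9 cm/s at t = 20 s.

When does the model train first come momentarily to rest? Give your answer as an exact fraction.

v changes sign on 0–5 s (from 11 to -4); the graph is linear there, so v = 0 at t = 0 + (-11)·(5 − 0)/(-4 − 11) = 11/3 s.

t = 11/3 s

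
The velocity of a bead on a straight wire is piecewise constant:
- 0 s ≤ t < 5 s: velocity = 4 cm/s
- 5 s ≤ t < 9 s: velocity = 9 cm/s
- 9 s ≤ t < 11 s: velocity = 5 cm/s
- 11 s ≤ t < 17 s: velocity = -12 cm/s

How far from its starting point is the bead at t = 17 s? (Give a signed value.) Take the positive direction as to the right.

Displacement is the signed area under the v-t curve.
0–5 s: 4 × 5 = 20 cm
5–9 s: 9 × 4 = 36 cm
9–11 s: 5 × 2 = 10 cm
11–17 s: -12 × 6 = -72 cm
Net displacement = -6 cm

-6 cm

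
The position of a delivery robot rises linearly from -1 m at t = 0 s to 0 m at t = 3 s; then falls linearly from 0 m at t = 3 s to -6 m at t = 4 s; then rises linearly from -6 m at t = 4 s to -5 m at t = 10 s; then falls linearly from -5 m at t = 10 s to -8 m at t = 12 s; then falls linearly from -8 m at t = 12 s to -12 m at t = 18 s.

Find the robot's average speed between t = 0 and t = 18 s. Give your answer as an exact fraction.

5/6 m/s

Average speed = (total path length)/(elapsed time); on a piecewise-linear x-t graph the path length is Σ|Δx|.
0–3 s: |Δx| = |0 − -1| = 1 m
3–4 s: |Δx| = |-6 − 0| = 6 m
4–10 s: |Δx| = |-5 − -6| = 1 m
10–12 s: |Δx| = |-8 − -5| = 3 m
12–18 s: |Δx| = |-12 − -8| = 4 m
Total path = 15 m; average speed = 15/18 = 5/6 m/s.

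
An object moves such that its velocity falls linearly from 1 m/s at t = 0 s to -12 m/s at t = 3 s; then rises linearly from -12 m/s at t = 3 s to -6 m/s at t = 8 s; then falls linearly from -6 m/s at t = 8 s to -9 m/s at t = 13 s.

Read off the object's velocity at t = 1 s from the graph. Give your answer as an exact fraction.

On 0–3 s the graph is linear from 1 to -12 m/s: v(1) = 1 + (-12 − 1)·(1 − 0)/(3 − 0) = -10/3 m/s.

-10/3 m/s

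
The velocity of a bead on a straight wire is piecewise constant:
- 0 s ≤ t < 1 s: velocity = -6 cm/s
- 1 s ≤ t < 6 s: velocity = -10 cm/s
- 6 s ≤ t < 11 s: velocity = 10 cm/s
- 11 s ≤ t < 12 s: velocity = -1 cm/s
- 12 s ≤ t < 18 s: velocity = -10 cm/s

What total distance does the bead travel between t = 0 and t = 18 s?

167 cm

Distance (not displacement) is the total path length: add the absolute areas under v-t.
0–1 s: |-6| × 1 = 6 cm
1–6 s: |-10| × 5 = 50 cm
6–11 s: |10| × 5 = 50 cm
11–12 s: |-1| × 1 = 1 cm
12–18 s: |-10| × 6 = 60 cm
Total distance = 167 cm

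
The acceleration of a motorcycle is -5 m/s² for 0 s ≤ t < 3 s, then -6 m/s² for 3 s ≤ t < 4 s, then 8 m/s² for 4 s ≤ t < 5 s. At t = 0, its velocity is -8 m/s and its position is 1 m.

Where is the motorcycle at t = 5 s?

On each constant-a segment, Δv = aΔt and Δx = v₀Δt + ½aΔt²; chain segment to segment.
0–3 s: v starts -8 m/s; Δx = -8·3 + ½·-5·3² = -46.5 m; v ends -23 m/s.
3–4 s: v starts -23 m/s; Δx = -23·1 + ½·-6·1² = -26 m; v ends -29 m/s.
4–5 s: v starts -29 m/s; Δx = -29·1 + ½·8·1² = -25 m; v ends -21 m/s.
x(5) = 1 + Σ Δx = -96.5 m.

-96.5 m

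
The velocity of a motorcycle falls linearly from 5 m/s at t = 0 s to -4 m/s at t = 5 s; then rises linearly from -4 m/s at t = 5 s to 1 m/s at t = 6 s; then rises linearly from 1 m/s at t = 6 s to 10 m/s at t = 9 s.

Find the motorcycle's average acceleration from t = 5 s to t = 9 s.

Average acceleration = Δv/Δt = (10 − -4)/(9 − 5) = 3.5 m/s².

3.5 m/s²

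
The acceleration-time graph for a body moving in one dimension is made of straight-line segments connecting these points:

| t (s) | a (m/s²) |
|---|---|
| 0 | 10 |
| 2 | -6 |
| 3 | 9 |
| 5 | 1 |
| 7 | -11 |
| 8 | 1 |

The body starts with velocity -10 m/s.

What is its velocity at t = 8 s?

Δv equals the area under the a-t graph; then v = v₀ + Δv.
0–2 s: ½(10 + -6)(2) = 4 m/s
2–3 s: ½(-6 + 9)(1) = 1.5 m/s
3–5 s: ½(9 + 1)(2) = 10 m/s
5–7 s: ½(1 + -11)(2) = -10 m/s
7–8 s: ½(-11 + 1)(1) = -5 m/s
Δv = 0.5 m/s, so v(8) = -10 + (0.5) = -9.5 m/s.

-9.5 m/s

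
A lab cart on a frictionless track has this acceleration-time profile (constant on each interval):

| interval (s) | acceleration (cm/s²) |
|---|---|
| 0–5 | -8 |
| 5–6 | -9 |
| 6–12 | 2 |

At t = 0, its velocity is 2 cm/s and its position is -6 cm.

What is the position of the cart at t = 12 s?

On each constant-a segment, Δv = aΔt and Δx = v₀Δt + ½aΔt²; chain segment to segment.
0–5 s: v starts 2 cm/s; Δx = 2·5 + ½·-8·5² = -90 cm; v ends -38 cm/s.
5–6 s: v starts -38 cm/s; Δx = -38·1 + ½·-9·1² = -42.5 cm; v ends -47 cm/s.
6–12 s: v starts -47 cm/s; Δx = -47·6 + ½·2·6² = -246 cm; v ends -35 cm/s.
x(12) = -6 + Σ Δx = -384.5 cm.

-384.5 cm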